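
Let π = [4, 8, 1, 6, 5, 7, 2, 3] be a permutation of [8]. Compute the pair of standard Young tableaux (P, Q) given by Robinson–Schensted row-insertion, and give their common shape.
P = [1, 2, 3] / [4, 5, 7] / [6] / [8];  Q = [1, 2, 6] / [3, 4, 8] / [5] / [7];  common shape = (3, 3, 1, 1)

Row-insert the values π_1, π_2, … into P one at a time, bumping the leftmost entry strictly greater than the inserted value down to the next row. The recording tableau Q records, in position (i, j), the step at which that cell was added to P.
  Insert 4 (step 1): P = [4];  Q = [1]
  Insert 8 (step 2): P = [4, 8];  Q = [1, 2]
  Insert 1 (step 3): P = [1, 8] / [4];  Q = [1, 2] / [3]
  Insert 6 (step 4): P = [1, 6] / [4, 8];  Q = [1, 2] / [3, 4]
  Insert 5 (step 5): P = [1, 5] / [4, 6] / [8];  Q = [1, 2] / [3, 4] / [5]
  Insert 7 (step 6): P = [1, 5, 7] / [4, 6] / [8];  Q = [1, 2, 6] / [3, 4] / [5]
  Insert 2 (step 7): P = [1, 2, 7] / [4, 5] / [6] / [8];  Q = [1, 2, 6] / [3, 4] / [5] / [7]
  Insert 3 (step 8): P = [1, 2, 3] / [4, 5, 7] / [6] / [8];  Q = [1, 2, 6] / [3, 4, 8] / [5] / [7]
Final shape: (3, 3, 1, 1).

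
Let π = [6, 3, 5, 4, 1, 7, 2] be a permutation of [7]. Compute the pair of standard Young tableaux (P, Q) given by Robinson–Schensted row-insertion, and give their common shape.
P = [1, 2, 7] / [3, 4] / [5] / [6];  Q = [1, 3, 6] / [2, 7] / [4] / [5];  common shape = (3, 2, 1, 1)

Row-insert the values π_1, π_2, … into P one at a time, bumping the leftmost entry strictly greater than the inserted value down to the next row. The recording tableau Q records, in position (i, j), the step at which that cell was added to P.
  Insert 6 (step 1): P = [6];  Q = [1]
  Insert 3 (step 2): P = [3] / [6];  Q = [1] / [2]
  Insert 5 (step 3): P = [3, 5] / [6];  Q = [1, 3] / [2]
  Insert 4 (step 4): P = [3, 4] / [5] / [6];  Q = [1, 3] / [2] / [4]
  Insert 1 (step 5): P = [1, 4] / [3] / [5] / [6];  Q = [1, 3] / [2] / [4] / [5]
  Insert 7 (step 6): P = [1, 4, 7] / [3] / [5] / [6];  Q = [1, 3, 6] / [2] / [4] / [5]
  Insert 2 (step 7): P = [1, 2, 7] / [3, 4] / [5] / [6];  Q = [1, 3, 6] / [2, 7] / [4] / [5]
Final shape: (3, 2, 1, 1).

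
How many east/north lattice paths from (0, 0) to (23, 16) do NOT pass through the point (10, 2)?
Number of paths = 36387413190

Total paths from (0, 0) to (23, 16): C(39, 23) = 37711260990. Paths through (10, 2): (paths (0, 0) → (10, 2)) × (paths (10, 2) → (23, 16)) = C(12, 10) · C(27, 13) = 66 · 20058300 = 1323847800. Avoidance count = 37711260990 − 1323847800 = 36387413190.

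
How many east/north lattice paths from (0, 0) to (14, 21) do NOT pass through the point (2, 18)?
Number of paths = 2319872950

Total paths from (0, 0) to (14, 21): C(35, 14) = 2319959400. Paths through (2, 18): (paths (0, 0) → (2, 18)) × (paths (2, 18) → (14, 21)) = C(20, 2) · C(15, 12) = 190 · 455 = 86450. Avoidance count = 2319959400 − 86450 = 2319872950.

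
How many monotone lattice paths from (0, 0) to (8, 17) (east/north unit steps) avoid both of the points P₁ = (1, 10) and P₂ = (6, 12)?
Number of paths = 658830

Inclusion–exclusion. Total paths: C(25, 8) = 1081575. Through P₁: C(11, 1)·C(14, 7) = 37752. Through P₂: C(18, 6)·C(7, 2) = 389844. Since P₁ is strictly southwest of P₂, a monotone path through both must visit P₁ then P₂; paths through both = C(11, 1)·C(7, 5)·C(7, 2) = 4851. Avoid both = 1081575 − 37752 − 389844 + 4851 = 658830.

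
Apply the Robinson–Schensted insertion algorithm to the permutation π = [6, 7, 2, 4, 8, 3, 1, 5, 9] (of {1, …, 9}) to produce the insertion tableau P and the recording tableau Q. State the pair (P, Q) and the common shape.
P = [1, 3, 5, 9] / [2, 7, 8] / [4] / [6];  Q = [1, 2, 5, 9] / [3, 4, 8] / [6] / [7];  common shape = (4, 3, 1, 1)

Row-insert the values π_1, π_2, … into P one at a time, bumping the leftmost entry strictly greater than the inserted value down to the next row. The recording tableau Q records, in position (i, j), the step at which that cell was added to P.
  Insert 6 (step 1): P = [6];  Q = [1]
  Insert 7 (step 2): P = [6, 7];  Q = [1, 2]
  Insert 2 (step 3): P = [2, 7] / [6];  Q = [1, 2] / [3]
  Insert 4 (step 4): P = [2, 4] / [6, 7];  Q = [1, 2] / [3, 4]
  Insert 8 (step 5): P = [2, 4, 8] / [6, 7];  Q = [1, 2, 5] / [3, 4]
  Insert 3 (step 6): P = [2, 3, 8] / [4, 7] / [6];  Q = [1, 2, 5] / [3, 4] / [6]
  Insert 1 (step 7): P = [1, 3, 8] / [2, 7] / [4] / [6];  Q = [1, 2, 5] / [3, 4] / [6] / [7]
  Insert 5 (step 8): P = [1, 3, 5] / [2, 7, 8] / [4] / [6];  Q = [1, 2, 5] / [3, 4, 8] / [6] / [7]
  Insert 9 (step 9): P = [1, 3, 5, 9] / [2, 7, 8] / [4] / [6];  Q = [1, 2, 5, 9] / [3, 4, 8] / [6] / [7]
Final shape: (4, 3, 1, 1).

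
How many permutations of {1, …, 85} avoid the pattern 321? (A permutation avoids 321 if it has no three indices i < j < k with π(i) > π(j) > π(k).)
C_85 = 1063353702922273835973036658043476458723103404520

These 321-avoiding permutations are counted by the Catalan number C_n = (1/(n + 1)) · C(2n, n). For n = 85: C_85 = (1/86) · C(170, 85) = 91448418451315549893681152591738975450186892788720/86 = 1063353702922273835973036658043476458723103404520.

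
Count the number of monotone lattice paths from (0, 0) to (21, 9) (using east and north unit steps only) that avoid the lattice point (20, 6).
Number of paths = 13386230

Total paths from (0, 0) to (21, 9): C(30, 21) = 14307150. Paths through (20, 6): (paths (0, 0) → (20, 6)) × (paths (20, 6) → (21, 9)) = C(26, 20) · C(4, 1) = 230230 · 4 = 920920. Avoidance count = 14307150 − 920920 = 13386230.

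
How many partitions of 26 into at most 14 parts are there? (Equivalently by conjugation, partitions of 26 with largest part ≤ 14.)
p(26, parts ≤ 14) = 2241

Use the recurrence p(n, m) = p(n, m−1) + p(n−m, m): either the largest part is < m (count p(n, m−1)) or the largest part is exactly m (remove one copy of m, count p(n−m, m)). With p(0, ·) = 1 this gives p(26, parts ≤ 14) = 2241. (By conjugating Young diagrams, this also counts partitions of 26 into at most 14 parts.)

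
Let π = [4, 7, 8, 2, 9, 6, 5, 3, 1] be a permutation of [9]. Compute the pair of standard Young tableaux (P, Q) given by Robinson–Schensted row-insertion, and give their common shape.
P = [1, 3, 8, 9] / [2, 5] / [4] / [6] / [7];  Q = [1, 2, 3, 5] / [4, 6] / [7] / [8] / [9];  common shape = (4, 2, 1, 1, 1)

Row-insert the values π_1, π_2, … into P one at a time, bumping the leftmost entry strictly greater than the inserted value down to the next row. The recording tableau Q records, in position (i, j), the step at which that cell was added to P.
  Insert 4 (step 1): P = [4];  Q = [1]
  Insert 7 (step 2): P = [4, 7];  Q = [1, 2]
  Insert 8 (step 3): P = [4, 7, 8];  Q = [1, 2, 3]
  Insert 2 (step 4): P = [2, 7, 8] / [4];  Q = [1, 2, 3] / [4]
  Insert 9 (step 5): P = [2, 7, 8, 9] / [4];  Q = [1, 2, 3, 5] / [4]
  Insert 6 (step 6): P = [2, 6, 8, 9] / [4, 7];  Q = [1, 2, 3, 5] / [4, 6]
  Insert 5 (step 7): P = [2, 5, 8, 9] / [4, 6] / [7];  Q = [1, 2, 3, 5] / [4, 6] / [7]
  Insert 3 (step 8): P = [2, 3, 8, 9] / [4, 5] / [6] / [7];  Q = [1, 2, 3, 5] / [4, 6] / [7] / [8]
  Insert 1 (step 9): P = [1, 3, 8, 9] / [2, 5] / [4] / [6] / [7];  Q = [1, 2, 3, 5] / [4, 6] / [7] / [8] / [9]
Final shape: (4, 2, 1, 1, 1).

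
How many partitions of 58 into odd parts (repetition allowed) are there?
p_odd(58) = 8808

Enumerate partitions using only odd parts via the recurrence o(n, m) = o(n, m−2) + o(n−m, m) over odd m, starting from the largest odd part ≤ n. This gives p_odd(58) = 8808. (Euler's theorem: equals the count of distinct-part partitions.)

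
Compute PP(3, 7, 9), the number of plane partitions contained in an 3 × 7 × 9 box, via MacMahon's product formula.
PP(3, 7, 9) = 24584605760

Evaluate the triple product over i = 1..3, j = 1..7, k = 1..9. The factors are (2/1) · (3/2) · (4/3) · (5/4) · (6/5) · (7/6) · (8/7) · (9/8) · … (189 factors total). The numerators and denominators telescope so the product is an integer; carrying out the multiplication exactly gives PP(3, 7, 9) = 24584605760.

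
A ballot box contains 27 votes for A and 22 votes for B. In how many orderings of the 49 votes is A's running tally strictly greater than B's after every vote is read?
Strict-lead orderings = 5071418015120

Total orderings of the 49 votes with 27 for A: C(49, 27) = 49699896548176. By the Bertrand ballot formula (Cycle Lemma / reflection principle), the number of orderings in which A is strictly ahead of B throughout is (p − q)/(p + q) · C(p + q, p) = (27 − 22)/(27 + 22) · 49699896548176 = 5071418015120.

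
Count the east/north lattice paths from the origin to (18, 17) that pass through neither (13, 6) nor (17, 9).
Number of paths = 4399480704

Inclusion–exclusion. Total paths: C(35, 18) = 4537567650. Through P₁: C(19, 13)·C(16, 5) = 118512576. Through P₂: C(26, 17)·C(9, 1) = 28120950. Since P₁ is strictly southwest of P₂, a monotone path through both must visit P₁ then P₂; paths through both = C(19, 13)·C(7, 4)·C(9, 1) = 8546580. Avoid both = 4537567650 − 118512576 − 28120950 + 8546580 = 4399480704.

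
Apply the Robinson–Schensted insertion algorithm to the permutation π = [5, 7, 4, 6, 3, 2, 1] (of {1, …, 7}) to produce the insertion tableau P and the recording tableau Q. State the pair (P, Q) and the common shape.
P = [1, 6] / [2, 7] / [3] / [4] / [5];  Q = [1, 2] / [3, 4] / [5] / [6] / [7];  common shape = (2, 2, 1, 1, 1)

Row-insert the values π_1, π_2, … into P one at a time, bumping the leftmost entry strictly greater than the inserted value down to the next row. The recording tableau Q records, in position (i, j), the step at which that cell was added to P.
  Insert 5 (step 1): P = [5];  Q = [1]
  Insert 7 (step 2): P = [5, 7];  Q = [1, 2]
  Insert 4 (step 3): P = [4, 7] / [5];  Q = [1, 2] / [3]
  Insert 6 (step 4): P = [4, 6] / [5, 7];  Q = [1, 2] / [3, 4]
  Insert 3 (step 5): P = [3, 6] / [4, 7] / [5];  Q = [1, 2] / [3, 4] / [5]
  Insert 2 (step 6): P = [2, 6] / [3, 7] / [4] / [5];  Q = [1, 2] / [3, 4] / [5] / [6]
  Insert 1 (step 7): P = [1, 6] / [2, 7] / [3] / [4] / [5];  Q = [1, 2] / [3, 4] / [5] / [6] / [7]
Final shape: (2, 2, 1, 1, 1).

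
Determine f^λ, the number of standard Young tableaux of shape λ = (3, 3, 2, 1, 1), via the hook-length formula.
# SYT of shape (3, 3, 2, 1, 1) = 450

Hook-length formula: f^λ = n! / Π hook(c), product over all cells c of the Young diagram. For λ = (3, 3, 2, 1, 1), n = 10 boxes. Hook lengths by row (left-to-right, top-to-bottom): [7, 4, 2]; [6, 3, 1]; [4, 1]; [2]; [1]. Product of hooks = 8064. So f^λ = 10! / 8064 = 3628800 / 8064 = 450.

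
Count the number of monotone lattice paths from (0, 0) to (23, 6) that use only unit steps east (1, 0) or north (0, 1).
Number of paths = 475020

A monotone lattice path from (0, 0) to (23, 6) consists of 23 east steps and 6 north steps in some order, so it is determined by which 23 of the 29 steps are east. The count is C(29, 23) = 475020.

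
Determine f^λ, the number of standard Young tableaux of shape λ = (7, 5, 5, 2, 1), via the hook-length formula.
# SYT of shape (7, 5, 5, 2, 1) = 80620800

Hook-length formula: f^λ = n! / Π hook(c), product over all cells c of the Young diagram. For λ = (7, 5, 5, 2, 1), n = 20 boxes. Hook lengths by row (left-to-right, top-to-bottom): [11, 9, 7, 6, 5, 2, 1]; [8, 6, 4, 3, 2]; [7, 5, 3, 2, 1]; [3, 1]; [1]. Product of hooks = 30177100800. So f^λ = 20! / 30177100800 = 2432902008176640000 / 30177100800 = 80620800.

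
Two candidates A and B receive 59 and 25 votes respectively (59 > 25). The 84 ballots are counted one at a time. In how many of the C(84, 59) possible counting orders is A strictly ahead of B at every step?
Strict-lead orderings = 623611801452754986768

Total orderings of the 84 votes with 59 for A: C(84, 59) = 1540687980059747614368. By the Bertrand ballot formula (Cycle Lemma / reflection principle), the number of orderings in which A is strictly ahead of B throughout is (p − q)/(p + q) · C(p + q, p) = (59 − 25)/(59 + 25) · 1540687980059747614368 = 623611801452754986768.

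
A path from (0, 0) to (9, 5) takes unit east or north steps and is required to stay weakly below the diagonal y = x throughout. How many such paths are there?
Number of paths = 1001

By the reflection principle (André's argument), the number of monotone paths to (9, 5) with n ≤ m that never go above y = x is C(14, 9) − C(14, 10) = 2002 − 1001 = 1001.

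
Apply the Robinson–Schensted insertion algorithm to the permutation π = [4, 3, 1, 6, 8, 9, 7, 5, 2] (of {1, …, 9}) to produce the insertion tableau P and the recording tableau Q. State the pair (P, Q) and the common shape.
P = [1, 2, 7, 9] / [3, 5] / [4, 6] / [8];  Q = [1, 4, 5, 6] / [2, 7] / [3, 8] / [9];  common shape = (4, 2, 2, 1)

Row-insert the values π_1, π_2, … into P one at a time, bumping the leftmost entry strictly greater than the inserted value down to the next row. The recording tableau Q records, in position (i, j), the step at which that cell was added to P.
  Insert 4 (step 1): P = [4];  Q = [1]
  Insert 3 (step 2): P = [3] / [4];  Q = [1] / [2]
  Insert 1 (step 3): P = [1] / [3] / [4];  Q = [1] / [2] / [3]
  Insert 6 (step 4): P = [1, 6] / [3] / [4];  Q = [1, 4] / [2] / [3]
  Insert 8 (step 5): P = [1, 6, 8] / [3] / [4];  Q = [1, 4, 5] / [2] / [3]
  Insert 9 (step 6): P = [1, 6, 8, 9] / [3] / [4];  Q = [1, 4, 5, 6] / [2] / [3]
  Insert 7 (step 7): P = [1, 6, 7, 9] / [3, 8] / [4];  Q = [1, 4, 5, 6] / [2, 7] / [3]
  Insert 5 (step 8): P = [1, 5, 7, 9] / [3, 6] / [4, 8];  Q = [1, 4, 5, 6] / [2, 7] / [3, 8]
  Insert 2 (step 9): P = [1, 2, 7, 9] / [3, 5] / [4, 6] / [8];  Q = [1, 4, 5, 6] / [2, 7] / [3, 8] / [9]
Final shape: (4, 2, 2, 1).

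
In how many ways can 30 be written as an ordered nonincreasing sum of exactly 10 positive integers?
p(30, 10 parts) = 530

Partitions of n into exactly k parts are in bijection with partitions of n − k into at most k parts (subtract 1 from each part). So p(30, exactly 10) = p(20, parts ≤ 10). Computing via the recurrence p(m, j) = p(m, j−1) + p(m−j, j) gives 530.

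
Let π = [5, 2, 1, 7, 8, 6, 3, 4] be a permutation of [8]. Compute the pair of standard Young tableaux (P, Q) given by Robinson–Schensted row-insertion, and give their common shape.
P = [1, 3, 4] / [2, 6, 8] / [5, 7];  Q = [1, 4, 5] / [2, 6, 8] / [3, 7];  common shape = (3, 3, 2)

Row-insert the values π_1, π_2, … into P one at a time, bumping the leftmost entry strictly greater than the inserted value down to the next row. The recording tableau Q records, in position (i, j), the step at which that cell was added to P.
  Insert 5 (step 1): P = [5];  Q = [1]
  Insert 2 (step 2): P = [2] / [5];  Q = [1] / [2]
  Insert 1 (step 3): P = [1] / [2] / [5];  Q = [1] / [2] / [3]
  Insert 7 (step 4): P = [1, 7] / [2] / [5];  Q = [1, 4] / [2] / [3]
  Insert 8 (step 5): P = [1, 7, 8] / [2] / [5];  Q = [1, 4, 5] / [2] / [3]
  Insert 6 (step 6): P = [1, 6, 8] / [2, 7] / [5];  Q = [1, 4, 5] / [2, 6] / [3]
  Insert 3 (step 7): P = [1, 3, 8] / [2, 6] / [5, 7];  Q = [1, 4, 5] / [2, 6] / [3, 7]
  Insert 4 (step 8): P = [1, 3, 4] / [2, 6, 8] / [5, 7];  Q = [1, 4, 5] / [2, 6, 8] / [3, 7]
Final shape: (3, 3, 2).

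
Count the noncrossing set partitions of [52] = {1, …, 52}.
C_52 = 29869166945772625950142417512

These noncrossing partitions are counted by the Catalan number C_n = (1/(n + 1)) · C(2n, n). For n = 52: C_52 = (1/53) · C(104, 52) = 1583065848125949175357548128136/53 = 29869166945772625950142417512.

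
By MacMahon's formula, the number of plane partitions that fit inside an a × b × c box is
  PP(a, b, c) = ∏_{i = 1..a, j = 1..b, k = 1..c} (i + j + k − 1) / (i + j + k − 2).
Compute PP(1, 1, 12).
PP(1, 1, 12) = 13

Evaluate the triple product over i = 1..1, j = 1..1, k = 1..12. The factors are (2/1) · (3/2) · (4/3) · (5/4) · (6/5) · (7/6) · (8/7) · (9/8) · … (12 factors total). The numerators and denominators telescope so the product is an integer; carrying out the multiplication exactly gives PP(1, 1, 12) = 13.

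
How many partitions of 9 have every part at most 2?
p(9, parts ≤ 2) = 5

Partitions of 9 with all parts ≤ 2: 2+2+2+2+1, 2+2+2+1+1+1, 2+2+1+1+1+1+1, 2+1+1+1+1+1+1+1, 1+1+1+1+1+1+1+1+1. Count = 5.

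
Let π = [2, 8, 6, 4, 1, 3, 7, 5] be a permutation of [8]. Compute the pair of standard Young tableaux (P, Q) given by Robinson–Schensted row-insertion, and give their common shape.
P = [1, 3, 5] / [2, 4, 7] / [6] / [8];  Q = [1, 2, 7] / [3, 6, 8] / [4] / [5];  common shape = (3, 3, 1, 1)

Row-insert the values π_1, π_2, … into P one at a time, bumping the leftmost entry strictly greater than the inserted value down to the next row. The recording tableau Q records, in position (i, j), the step at which that cell was added to P.
  Insert 2 (step 1): P = [2];  Q = [1]
  Insert 8 (step 2): P = [2, 8];  Q = [1, 2]
  Insert 6 (step 3): P = [2, 6] / [8];  Q = [1, 2] / [3]
  Insert 4 (step 4): P = [2, 4] / [6] / [8];  Q = [1, 2] / [3] / [4]
  Insert 1 (step 5): P = [1, 4] / [2] / [6] / [8];  Q = [1, 2] / [3] / [4] / [5]
  Insert 3 (step 6): P = [1, 3] / [2, 4] / [6] / [8];  Q = [1, 2] / [3, 6] / [4] / [5]
  Insert 7 (step 7): P = [1, 3, 7] / [2, 4] / [6] / [8];  Q = [1, 2, 7] / [3, 6] / [4] / [5]
  Insert 5 (step 8): P = [1, 3, 5] / [2, 4, 7] / [6] / [8];  Q = [1, 2, 7] / [3, 6, 8] / [4] / [5]
Final shape: (3, 3, 1, 1).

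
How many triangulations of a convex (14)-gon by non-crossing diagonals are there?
C_12 = 208012

These polygon triangulations are counted by the Catalan number C_n = (1/(n + 1)) · C(2n, n). For n = 12: C_12 = (1/13) · C(24, 12) = 2704156/13 = 208012.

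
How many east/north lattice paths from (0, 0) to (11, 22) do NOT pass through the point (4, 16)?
Number of paths = 185222700

Total paths from (0, 0) to (11, 22): C(33, 11) = 193536720. Paths through (4, 16): (paths (0, 0) → (4, 16)) × (paths (4, 16) → (11, 22)) = C(20, 4) · C(13, 7) = 4845 · 1716 = 8314020. Avoidance count = 193536720 − 8314020 = 185222700.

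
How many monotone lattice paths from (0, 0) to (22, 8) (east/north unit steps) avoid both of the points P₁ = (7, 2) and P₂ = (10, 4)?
Number of paths = 2732801

Inclusion–exclusion. Total paths: C(30, 22) = 5852925. Through P₁: C(9, 7)·C(21, 15) = 1953504. Through P₂: C(14, 10)·C(16, 12) = 1821820. Since P₁ is strictly southwest of P₂, a monotone path through both must visit P₁ then P₂; paths through both = C(9, 7)·C(5, 3)·C(16, 12) = 655200. Avoid both = 5852925 − 1953504 − 1821820 + 655200 = 2732801.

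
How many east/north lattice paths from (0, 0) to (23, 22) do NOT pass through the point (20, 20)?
Number of paths = 2738250075600

Total paths from (0, 0) to (23, 22): C(45, 23) = 4116715363800. Paths through (20, 20): (paths (0, 0) → (20, 20)) × (paths (20, 20) → (23, 22)) = C(40, 20) · C(5, 3) = 137846528820 · 10 = 1378465288200. Avoidance count = 4116715363800 − 1378465288200 = 2738250075600.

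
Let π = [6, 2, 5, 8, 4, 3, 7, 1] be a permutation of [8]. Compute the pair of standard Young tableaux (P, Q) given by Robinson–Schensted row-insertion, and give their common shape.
P = [1, 3, 7] / [2, 8] / [4] / [5] / [6];  Q = [1, 3, 4] / [2, 7] / [5] / [6] / [8];  common shape = (3, 2, 1, 1, 1)

Row-insert the values π_1, π_2, … into P one at a time, bumping the leftmost entry strictly greater than the inserted value down to the next row. The recording tableau Q records, in position (i, j), the step at which that cell was added to P.
  Insert 6 (step 1): P = [6];  Q = [1]
  Insert 2 (step 2): P = [2] / [6];  Q = [1] / [2]
  Insert 5 (step 3): P = [2, 5] / [6];  Q = [1, 3] / [2]
  Insert 8 (step 4): P = [2, 5, 8] / [6];  Q = [1, 3, 4] / [2]
  Insert 4 (step 5): P = [2, 4, 8] / [5] / [6];  Q = [1, 3, 4] / [2] / [5]
  Insert 3 (step 6): P = [2, 3, 8] / [4] / [5] / [6];  Q = [1, 3, 4] / [2] / [5] / [6]
  Insert 7 (step 7): P = [2, 3, 7] / [4, 8] / [5] / [6];  Q = [1, 3, 4] / [2, 7] / [5] / [6]
  Insert 1 (step 8): P = [1, 3, 7] / [2, 8] / [4] / [5] / [6];  Q = [1, 3, 4] / [2, 7] / [5] / [6] / [8]
Final shape: (3, 2, 1, 1, 1).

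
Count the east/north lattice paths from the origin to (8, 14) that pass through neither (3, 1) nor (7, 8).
Number of paths = 249693

Inclusion–exclusion. Total paths: C(22, 8) = 319770. Through P₁: C(4, 3)·C(18, 5) = 34272. Through P₂: C(15, 7)·C(7, 1) = 45045. Since P₁ is strictly southwest of P₂, a monotone path through both must visit P₁ then P₂; paths through both = C(4, 3)·C(11, 4)·C(7, 1) = 9240. Avoid both = 319770 − 34272 − 45045 + 9240 = 249693.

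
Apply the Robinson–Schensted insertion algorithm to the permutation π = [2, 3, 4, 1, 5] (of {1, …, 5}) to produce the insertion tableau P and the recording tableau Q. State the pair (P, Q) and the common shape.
P = [1, 3, 4, 5] / [2];  Q = [1, 2, 3, 5] / [4];  common shape = (4, 1)

Row-insert the values π_1, π_2, … into P one at a time, bumping the leftmost entry strictly greater than the inserted value down to the next row. The recording tableau Q records, in position (i, j), the step at which that cell was added to P.
  Insert 2 (step 1): P = [2];  Q = [1]
  Insert 3 (step 2): P = [2, 3];  Q = [1, 2]
  Insert 4 (step 3): P = [2, 3, 4];  Q = [1, 2, 3]
  Insert 1 (step 4): P = [1, 3, 4] / [2];  Q = [1, 2, 3] / [4]
  Insert 5 (step 5): P = [1, 3, 4, 5] / [2];  Q = [1, 2, 3, 5] / [4]
Final shape: (4, 1).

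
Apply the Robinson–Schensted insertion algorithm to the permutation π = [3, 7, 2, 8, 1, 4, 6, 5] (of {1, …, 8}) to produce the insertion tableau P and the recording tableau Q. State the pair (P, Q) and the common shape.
P = [1, 4, 5] / [2, 6, 8] / [3, 7];  Q = [1, 2, 4] / [3, 6, 7] / [5, 8];  common shape = (3, 3, 2)

Row-insert the values π_1, π_2, … into P one at a time, bumping the leftmost entry strictly greater than the inserted value down to the next row. The recording tableau Q records, in position (i, j), the step at which that cell was added to P.
  Insert 3 (step 1): P = [3];  Q = [1]
  Insert 7 (step 2): P = [3, 7];  Q = [1, 2]
  Insert 2 (step 3): P = [2, 7] / [3];  Q = [1, 2] / [3]
  Insert 8 (step 4): P = [2, 7, 8] / [3];  Q = [1, 2, 4] / [3]
  Insert 1 (step 5): P = [1, 7, 8] / [2] / [3];  Q = [1, 2, 4] / [3] / [5]
  Insert 4 (step 6): P = [1, 4, 8] / [2, 7] / [3];  Q = [1, 2, 4] / [3, 6] / [5]
  Insert 6 (step 7): P = [1, 4, 6] / [2, 7, 8] / [3];  Q = [1, 2, 4] / [3, 6, 7] / [5]
  Insert 5 (step 8): P = [1, 4, 5] / [2, 6, 8] / [3, 7];  Q = [1, 2, 4] / [3, 6, 7] / [5, 8]
Final shape: (3, 3, 2).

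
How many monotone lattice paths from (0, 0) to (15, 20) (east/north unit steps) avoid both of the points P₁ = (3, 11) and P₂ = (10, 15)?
Number of paths = 2347495360

Inclusion–exclusion. Total paths: C(35, 15) = 3247943160. Through P₁: C(14, 3)·C(21, 12) = 106990520. Through P₂: C(25, 10)·C(10, 5) = 823727520. Since P₁ is strictly southwest of P₂, a monotone path through both must visit P₁ then P₂; paths through both = C(14, 3)·C(11, 7)·C(10, 5) = 30270240. Avoid both = 3247943160 − 106990520 − 823727520 + 30270240 = 2347495360.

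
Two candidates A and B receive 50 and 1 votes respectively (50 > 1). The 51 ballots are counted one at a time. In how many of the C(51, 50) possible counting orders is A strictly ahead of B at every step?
Strict-lead orderings = 49

Total orderings of the 51 votes with 50 for A: C(51, 50) = 51. By the Bertrand ballot formula (Cycle Lemma / reflection principle), the number of orderings in which A is strictly ahead of B throughout is (p − q)/(p + q) · C(p + q, p) = (50 − 1)/(50 + 1) · 51 = 49.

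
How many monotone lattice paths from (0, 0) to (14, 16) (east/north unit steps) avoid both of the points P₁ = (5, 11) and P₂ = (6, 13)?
Number of paths = 134363319

Inclusion–exclusion. Total paths: C(30, 14) = 145422675. Through P₁: C(16, 5)·C(14, 9) = 8744736. Through P₂: C(19, 6)·C(11, 8) = 4476780. Since P₁ is strictly southwest of P₂, a monotone path through both must visit P₁ then P₂; paths through both = C(16, 5)·C(3, 1)·C(11, 8) = 2162160. Avoid both = 145422675 − 8744736 − 4476780 + 2162160 = 134363319.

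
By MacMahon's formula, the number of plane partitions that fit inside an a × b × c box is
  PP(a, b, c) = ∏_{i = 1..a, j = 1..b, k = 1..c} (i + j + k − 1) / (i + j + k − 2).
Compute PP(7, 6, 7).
PP(7, 6, 7) = 872299918503728

Evaluate the triple product over i = 1..7, j = 1..6, k = 1..7. The factors are (2/1) · (3/2) · (4/3) · (5/4) · (6/5) · (7/6) · (8/7) · (3/2) · … (294 factors total). The numerators and denominators telescope so the product is an integer; carrying out the multiplication exactly gives PP(7, 6, 7) = 872299918503728.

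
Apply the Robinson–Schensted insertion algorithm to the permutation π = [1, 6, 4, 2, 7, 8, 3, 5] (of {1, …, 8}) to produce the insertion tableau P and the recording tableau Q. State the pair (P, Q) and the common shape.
P = [1, 2, 3, 5] / [4, 7, 8] / [6];  Q = [1, 2, 5, 6] / [3, 7, 8] / [4];  common shape = (4, 3, 1)

Row-insert the values π_1, π_2, … into P one at a time, bumping the leftmost entry strictly greater than the inserted value down to the next row. The recording tableau Q records, in position (i, j), the step at which that cell was added to P.
  Insert 1 (step 1): P = [1];  Q = [1]
  Insert 6 (step 2): P = [1, 6];  Q = [1, 2]
  Insert 4 (step 3): P = [1, 4] / [6];  Q = [1, 2] / [3]
  Insert 2 (step 4): P = [1, 2] / [4] / [6];  Q = [1, 2] / [3] / [4]
  Insert 7 (step 5): P = [1, 2, 7] / [4] / [6];  Q = [1, 2, 5] / [3] / [4]
  Insert 8 (step 6): P = [1, 2, 7, 8] / [4] / [6];  Q = [1, 2, 5, 6] / [3] / [4]
  Insert 3 (step 7): P = [1, 2, 3, 8] / [4, 7] / [6];  Q = [1, 2, 5, 6] / [3, 7] / [4]
  Insert 5 (step 8): P = [1, 2, 3, 5] / [4, 7, 8] / [6];  Q = [1, 2, 5, 6] / [3, 7, 8] / [4]
Final shape: (4, 3, 1).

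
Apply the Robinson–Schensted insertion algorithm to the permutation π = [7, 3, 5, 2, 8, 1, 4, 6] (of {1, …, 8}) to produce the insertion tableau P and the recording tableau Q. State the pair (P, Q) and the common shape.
P = [1, 4, 6] / [2, 5, 8] / [3] / [7];  Q = [1, 3, 5] / [2, 7, 8] / [4] / [6];  common shape = (3, 3, 1, 1)

Row-insert the values π_1, π_2, … into P one at a time, bumping the leftmost entry strictly greater than the inserted value down to the next row. The recording tableau Q records, in position (i, j), the step at which that cell was added to P.
  Insert 7 (step 1): P = [7];  Q = [1]
  Insert 3 (step 2): P = [3] / [7];  Q = [1] / [2]
  Insert 5 (step 3): P = [3, 5] / [7];  Q = [1, 3] / [2]
  Insert 2 (step 4): P = [2, 5] / [3] / [7];  Q = [1, 3] / [2] / [4]
  Insert 8 (step 5): P = [2, 5, 8] / [3] / [7];  Q = [1, 3, 5] / [2] / [4]
  Insert 1 (step 6): P = [1, 5, 8] / [2] / [3] / [7];  Q = [1, 3, 5] / [2] / [4] / [6]
  Insert 4 (step 7): P = [1, 4, 8] / [2, 5] / [3] / [7];  Q = [1, 3, 5] / [2, 7] / [4] / [6]
  Insert 6 (step 8): P = [1, 4, 6] / [2, 5, 8] / [3] / [7];  Q = [1, 3, 5] / [2, 7, 8] / [4] / [6]
Final shape: (3, 3, 1, 1).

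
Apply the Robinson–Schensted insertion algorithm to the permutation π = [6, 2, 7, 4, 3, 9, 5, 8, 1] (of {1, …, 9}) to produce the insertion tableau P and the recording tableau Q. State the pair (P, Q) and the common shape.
P = [1, 3, 5, 8] / [2, 7, 9] / [4] / [6];  Q = [1, 3, 6, 8] / [2, 4, 7] / [5] / [9];  common shape = (4, 3, 1, 1)

Row-insert the values π_1, π_2, … into P one at a time, bumping the leftmost entry strictly greater than the inserted value down to the next row. The recording tableau Q records, in position (i, j), the step at which that cell was added to P.
  Insert 6 (step 1): P = [6];  Q = [1]
  Insert 2 (step 2): P = [2] / [6];  Q = [1] / [2]
  Insert 7 (step 3): P = [2, 7] / [6];  Q = [1, 3] / [2]
  Insert 4 (step 4): P = [2, 4] / [6, 7];  Q = [1, 3] / [2, 4]
  Insert 3 (step 5): P = [2, 3] / [4, 7] / [6];  Q = [1, 3] / [2, 4] / [5]
  Insert 9 (step 6): P = [2, 3, 9] / [4, 7] / [6];  Q = [1, 3, 6] / [2, 4] / [5]
  Insert 5 (step 7): P = [2, 3, 5] / [4, 7, 9] / [6];  Q = [1, 3, 6] / [2, 4, 7] / [5]
  Insert 8 (step 8): P = [2, 3, 5, 8] / [4, 7, 9] / [6];  Q = [1, 3, 6, 8] / [2, 4, 7] / [5]
  Insert 1 (step 9): P = [1, 3, 5, 8] / [2, 7, 9] / [4] / [6];  Q = [1, 3, 6, 8] / [2, 4, 7] / [5] / [9]
Final shape: (4, 3, 1, 1).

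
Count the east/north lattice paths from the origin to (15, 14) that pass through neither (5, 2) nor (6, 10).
Number of paths = 58388609

Inclusion–exclusion. Total paths: C(29, 15) = 77558760. Through P₁: C(7, 5)·C(22, 10) = 13579566. Through P₂: C(16, 6)·C(13, 9) = 5725720. Since P₁ is strictly southwest of P₂, a monotone path through both must visit P₁ then P₂; paths through both = C(7, 5)·C(9, 1)·C(13, 9) = 135135. Avoid both = 77558760 − 13579566 − 5725720 + 135135 = 58388609.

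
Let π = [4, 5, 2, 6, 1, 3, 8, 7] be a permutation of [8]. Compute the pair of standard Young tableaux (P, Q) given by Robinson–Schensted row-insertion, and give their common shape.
P = [1, 3, 6, 7] / [2, 5, 8] / [4];  Q = [1, 2, 4, 7] / [3, 6, 8] / [5];  common shape = (4, 3, 1)

Row-insert the values π_1, π_2, … into P one at a time, bumping the leftmost entry strictly greater than the inserted value down to the next row. The recording tableau Q records, in position (i, j), the step at which that cell was added to P.
  Insert 4 (step 1): P = [4];  Q = [1]
  Insert 5 (step 2): P = [4, 5];  Q = [1, 2]
  Insert 2 (step 3): P = [2, 5] / [4];  Q = [1, 2] / [3]
  Insert 6 (step 4): P = [2, 5, 6] / [4];  Q = [1, 2, 4] / [3]
  Insert 1 (step 5): P = [1, 5, 6] / [2] / [4];  Q = [1, 2, 4] / [3] / [5]
  Insert 3 (step 6): P = [1, 3, 6] / [2, 5] / [4];  Q = [1, 2, 4] / [3, 6] / [5]
  Insert 8 (step 7): P = [1, 3, 6, 8] / [2, 5] / [4];  Q = [1, 2, 4, 7] / [3, 6] / [5]
  Insert 7 (step 8): P = [1, 3, 6, 7] / [2, 5, 8] / [4];  Q = [1, 2, 4, 7] / [3, 6, 8] / [5]
Final shape: (4, 3, 1).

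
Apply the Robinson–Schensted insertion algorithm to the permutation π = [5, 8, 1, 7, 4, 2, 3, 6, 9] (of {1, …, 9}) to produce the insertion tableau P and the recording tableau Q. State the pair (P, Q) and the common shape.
P = [1, 2, 3, 6, 9] / [4, 7] / [5] / [8];  Q = [1, 2, 7, 8, 9] / [3, 4] / [5] / [6];  common shape = (5, 2, 1, 1)

Row-insert the values π_1, π_2, … into P one at a time, bumping the leftmost entry strictly greater than the inserted value down to the next row. The recording tableau Q records, in position (i, j), the step at which that cell was added to P.
  Insert 5 (step 1): P = [5];  Q = [1]
  Insert 8 (step 2): P = [5, 8];  Q = [1, 2]
  Insert 1 (step 3): P = [1, 8] / [5];  Q = [1, 2] / [3]
  Insert 7 (step 4): P = [1, 7] / [5, 8];  Q = [1, 2] / [3, 4]
  Insert 4 (step 5): P = [1, 4] / [5, 7] / [8];  Q = [1, 2] / [3, 4] / [5]
  Insert 2 (step 6): P = [1, 2] / [4, 7] / [5] / [8];  Q = [1, 2] / [3, 4] / [5] / [6]
  Insert 3 (step 7): P = [1, 2, 3] / [4, 7] / [5] / [8];  Q = [1, 2, 7] / [3, 4] / [5] / [6]
  Insert 6 (step 8): P = [1, 2, 3, 6] / [4, 7] / [5] / [8];  Q = [1, 2, 7, 8] / [3, 4] / [5] / [6]
  Insert 9 (step 9): P = [1, 2, 3, 6, 9] / [4, 7] / [5] / [8];  Q = [1, 2, 7, 8, 9] / [3, 4] / [5] / [6]
Final shape: (5, 2, 1, 1).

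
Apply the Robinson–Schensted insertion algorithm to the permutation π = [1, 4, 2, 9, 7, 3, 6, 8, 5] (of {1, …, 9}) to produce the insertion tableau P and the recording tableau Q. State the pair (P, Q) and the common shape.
P = [1, 2, 3, 5, 8] / [4, 6] / [7] / [9];  Q = [1, 2, 4, 7, 8] / [3, 5] / [6] / [9];  common shape = (5, 2, 1, 1)

Row-insert the values π_1, π_2, … into P one at a time, bumping the leftmost entry strictly greater than the inserted value down to the next row. The recording tableau Q records, in position (i, j), the step at which that cell was added to P.
  Insert 1 (step 1): P = [1];  Q = [1]
  Insert 4 (step 2): P = [1, 4];  Q = [1, 2]
  Insert 2 (step 3): P = [1, 2] / [4];  Q = [1, 2] / [3]
  Insert 9 (step 4): P = [1, 2, 9] / [4];  Q = [1, 2, 4] / [3]
  Insert 7 (step 5): P = [1, 2, 7] / [4, 9];  Q = [1, 2, 4] / [3, 5]
  Insert 3 (step 6): P = [1, 2, 3] / [4, 7] / [9];  Q = [1, 2, 4] / [3, 5] / [6]
  Insert 6 (step 7): P = [1, 2, 3, 6] / [4, 7] / [9];  Q = [1, 2, 4, 7] / [3, 5] / [6]
  Insert 8 (step 8): P = [1, 2, 3, 6, 8] / [4, 7] / [9];  Q = [1, 2, 4, 7, 8] / [3, 5] / [6]
  Insert 5 (step 9): P = [1, 2, 3, 5, 8] / [4, 6] / [7] / [9];  Q = [1, 2, 4, 7, 8] / [3, 5] / [6] / [9]
Final shape: (5, 2, 1, 1).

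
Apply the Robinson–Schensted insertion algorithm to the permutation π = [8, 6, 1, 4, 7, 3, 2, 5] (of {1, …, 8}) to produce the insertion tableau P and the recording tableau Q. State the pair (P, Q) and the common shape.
P = [1, 2, 5] / [3, 7] / [4] / [6] / [8];  Q = [1, 4, 5] / [2, 8] / [3] / [6] / [7];  common shape = (3, 2, 1, 1, 1)

Row-insert the values π_1, π_2, … into P one at a time, bumping the leftmost entry strictly greater than the inserted value down to the next row. The recording tableau Q records, in position (i, j), the step at which that cell was added to P.
  Insert 8 (step 1): P = [8];  Q = [1]
  Insert 6 (step 2): P = [6] / [8];  Q = [1] / [2]
  Insert 1 (step 3): P = [1] / [6] / [8];  Q = [1] / [2] / [3]
  Insert 4 (step 4): P = [1, 4] / [6] / [8];  Q = [1, 4] / [2] / [3]
  Insert 7 (step 5): P = [1, 4, 7] / [6] / [8];  Q = [1, 4, 5] / [2] / [3]
  Insert 3 (step 6): P = [1, 3, 7] / [4] / [6] / [8];  Q = [1, 4, 5] / [2] / [3] / [6]
  Insert 2 (step 7): P = [1, 2, 7] / [3] / [4] / [6] / [8];  Q = [1, 4, 5] / [2] / [3] / [6] / [7]
  Insert 5 (step 8): P = [1, 2, 5] / [3, 7] / [4] / [6] / [8];  Q = [1, 4, 5] / [2, 8] / [3] / [6] / [7]
Final shape: (3, 2, 1, 1, 1).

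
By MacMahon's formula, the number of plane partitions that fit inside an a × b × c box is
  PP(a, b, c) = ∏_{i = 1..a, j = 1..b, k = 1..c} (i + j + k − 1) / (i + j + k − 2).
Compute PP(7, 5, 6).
PP(7, 5, 6) = 739309710568

Evaluate the triple product over i = 1..7, j = 1..5, k = 1..6. The factors are (2/1) · (3/2) · (4/3) · (5/4) · (6/5) · (7/6) · (3/2) · (4/3) · … (210 factors total). The numerators and denominators telescope so the product is an integer; carrying out the multiplication exactly gives PP(7, 5, 6) = 739309710568.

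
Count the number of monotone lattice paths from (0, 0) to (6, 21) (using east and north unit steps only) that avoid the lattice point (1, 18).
Number of paths = 294946

Total paths from (0, 0) to (6, 21): C(27, 6) = 296010. Paths through (1, 18): (paths (0, 0) → (1, 18)) × (paths (1, 18) → (6, 21)) = C(19, 1) · C(8, 5) = 19 · 56 = 1064. Avoidance count = 296010 − 1064 = 294946.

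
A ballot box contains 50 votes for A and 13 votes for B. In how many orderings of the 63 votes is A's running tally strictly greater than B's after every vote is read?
Strict-lead orderings = 6148128119709

Total orderings of the 63 votes with 50 for A: C(63, 50) = 10468434365991. By the Bertrand ballot formula (Cycle Lemma / reflection principle), the number of orderings in which A is strictly ahead of B throughout is (p − q)/(p + q) · C(p + q, p) = (50 − 13)/(50 + 13) · 10468434365991 = 6148128119709.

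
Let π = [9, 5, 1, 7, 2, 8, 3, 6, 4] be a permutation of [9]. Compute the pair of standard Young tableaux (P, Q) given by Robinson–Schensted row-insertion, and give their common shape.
P = [1, 2, 3, 4] / [5, 6, 8] / [7] / [9];  Q = [1, 4, 6, 8] / [2, 5, 7] / [3] / [9];  common shape = (4, 3, 1, 1)

Row-insert the values π_1, π_2, … into P one at a time, bumping the leftmost entry strictly greater than the inserted value down to the next row. The recording tableau Q records, in position (i, j), the step at which that cell was added to P.
  Insert 9 (step 1): P = [9];  Q = [1]
  Insert 5 (step 2): P = [5] / [9];  Q = [1] / [2]
  Insert 1 (step 3): P = [1] / [5] / [9];  Q = [1] / [2] / [3]
  Insert 7 (step 4): P = [1, 7] / [5] / [9];  Q = [1, 4] / [2] / [3]
  Insert 2 (step 5): P = [1, 2] / [5, 7] / [9];  Q = [1, 4] / [2, 5] / [3]
  Insert 8 (step 6): P = [1, 2, 8] / [5, 7] / [9];  Q = [1, 4, 6] / [2, 5] / [3]
  Insert 3 (step 7): P = [1, 2, 3] / [5, 7, 8] / [9];  Q = [1, 4, 6] / [2, 5, 7] / [3]
  Insert 6 (step 8): P = [1, 2, 3, 6] / [5, 7, 8] / [9];  Q = [1, 4, 6, 8] / [2, 5, 7] / [3]
  Insert 4 (step 9): P = [1, 2, 3, 4] / [5, 6, 8] / [7] / [9];  Q = [1, 4, 6, 8] / [2, 5, 7] / [3] / [9]
Final shape: (4, 3, 1, 1).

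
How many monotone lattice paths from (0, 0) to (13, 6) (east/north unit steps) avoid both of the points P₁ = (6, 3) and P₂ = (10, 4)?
Number of paths = 11242

Inclusion–exclusion. Total paths: C(19, 13) = 27132. Through P₁: C(9, 6)·C(10, 7) = 10080. Through P₂: C(14, 10)·C(5, 3) = 10010. Since P₁ is strictly southwest of P₂, a monotone path through both must visit P₁ then P₂; paths through both = C(9, 6)·C(5, 4)·C(5, 3) = 4200. Avoid both = 27132 − 10080 − 10010 + 4200 = 11242.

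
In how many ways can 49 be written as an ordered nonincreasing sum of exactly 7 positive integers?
p(49, 7 parts) = 8033

Partitions of n into exactly k parts are in bijection with partitions of n − k into at most k parts (subtract 1 from each part). So p(49, exactly 7) = p(42, parts ≤ 7). Computing via the recurrence p(m, j) = p(m, j−1) + p(m−j, j) gives 8033.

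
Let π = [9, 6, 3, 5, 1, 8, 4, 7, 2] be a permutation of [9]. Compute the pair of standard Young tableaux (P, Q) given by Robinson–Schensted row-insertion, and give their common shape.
P = [1, 2, 7] / [3, 4, 8] / [5] / [6] / [9];  Q = [1, 4, 6] / [2, 7, 8] / [3] / [5] / [9];  common shape = (3, 3, 1, 1, 1)

Row-insert the values π_1, π_2, … into P one at a time, bumping the leftmost entry strictly greater than the inserted value down to the next row. The recording tableau Q records, in position (i, j), the step at which that cell was added to P.
  Insert 9 (step 1): P = [9];  Q = [1]
  Insert 6 (step 2): P = [6] / [9];  Q = [1] / [2]
  Insert 3 (step 3): P = [3] / [6] / [9];  Q = [1] / [2] / [3]
  Insert 5 (step 4): P = [3, 5] / [6] / [9];  Q = [1, 4] / [2] / [3]
  Insert 1 (step 5): P = [1, 5] / [3] / [6] / [9];  Q = [1, 4] / [2] / [3] / [5]
  Insert 8 (step 6): P = [1, 5, 8] / [3] / [6] / [9];  Q = [1, 4, 6] / [2] / [3] / [5]
  Insert 4 (step 7): P = [1, 4, 8] / [3, 5] / [6] / [9];  Q = [1, 4, 6] / [2, 7] / [3] / [5]
  Insert 7 (step 8): P = [1, 4, 7] / [3, 5, 8] / [6] / [9];  Q = [1, 4, 6] / [2, 7, 8] / [3] / [5]
  Insert 2 (step 9): P = [1, 2, 7] / [3, 4, 8] / [5] / [6] / [9];  Q = [1, 4, 6] / [2, 7, 8] / [3] / [5] / [9]
Final shape: (3, 3, 1, 1, 1).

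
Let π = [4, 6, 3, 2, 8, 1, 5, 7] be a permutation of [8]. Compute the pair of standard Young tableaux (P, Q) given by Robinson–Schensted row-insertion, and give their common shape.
P = [1, 5, 7] / [2, 6, 8] / [3] / [4];  Q = [1, 2, 5] / [3, 7, 8] / [4] / [6];  common shape = (3, 3, 1, 1)

Row-insert the values π_1, π_2, … into P one at a time, bumping the leftmost entry strictly greater than the inserted value down to the next row. The recording tableau Q records, in position (i, j), the step at which that cell was added to P.
  Insert 4 (step 1): P = [4];  Q = [1]
  Insert 6 (step 2): P = [4, 6];  Q = [1, 2]
  Insert 3 (step 3): P = [3, 6] / [4];  Q = [1, 2] / [3]
  Insert 2 (step 4): P = [2, 6] / [3] / [4];  Q = [1, 2] / [3] / [4]
  Insert 8 (step 5): P = [2, 6, 8] / [3] / [4];  Q = [1, 2, 5] / [3] / [4]
  Insert 1 (step 6): P = [1, 6, 8] / [2] / [3] / [4];  Q = [1, 2, 5] / [3] / [4] / [6]
  Insert 5 (step 7): P = [1, 5, 8] / [2, 6] / [3] / [4];  Q = [1, 2, 5] / [3, 7] / [4] / [6]
  Insert 7 (step 8): P = [1, 5, 7] / [2, 6, 8] / [3] / [4];  Q = [1, 2, 5] / [3, 7, 8] / [4] / [6]
Final shape: (3, 3, 1, 1).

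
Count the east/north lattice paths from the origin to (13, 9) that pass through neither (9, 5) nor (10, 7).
Number of paths = 222860

Inclusion–exclusion. Total paths: C(22, 13) = 497420. Through P₁: C(14, 9)·C(8, 4) = 140140. Through P₂: C(17, 10)·C(5, 3) = 194480. Since P₁ is strictly southwest of P₂, a monotone path through both must visit P₁ then P₂; paths through both = C(14, 9)·C(3, 1)·C(5, 3) = 60060. Avoid both = 497420 − 140140 − 194480 + 60060 = 222860.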